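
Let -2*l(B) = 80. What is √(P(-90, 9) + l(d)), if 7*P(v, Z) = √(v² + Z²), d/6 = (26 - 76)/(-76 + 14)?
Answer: √(-1960 + 63*√101)/7 ≈ 5.2037*I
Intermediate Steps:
d = 150/31 (d = 6*((26 - 76)/(-76 + 14)) = 6*(-50/(-62)) = 6*(-50*(-1/62)) = 6*(25/31) = 150/31 ≈ 4.8387)
P(v, Z) = √(Z² + v²)/7 (P(v, Z) = √(v² + Z²)/7 = √(Z² + v²)/7)
l(B) = -40 (l(B) = -½*80 = -40)
√(P(-90, 9) + l(d)) = √(√(9² + (-90)²)/7 - 40) = √(√(81 + 8100)/7 - 40) = √(√8181/7 - 40) = √((9*√101)/7 - 40) = √(9*√101/7 - 40) = √(-40 + 9*√101/7)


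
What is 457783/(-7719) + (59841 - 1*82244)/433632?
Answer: -66227428871/1115735136 ≈ -59.358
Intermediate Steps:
457783/(-7719) + (59841 - 1*82244)/433632 = 457783*(-1/7719) + (59841 - 82244)*(1/433632) = -457783/7719 - 22403*1/433632 = -457783/7719 - 22403/433632 = -66227428871/1115735136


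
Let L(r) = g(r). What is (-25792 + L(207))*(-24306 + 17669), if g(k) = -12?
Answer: 171261148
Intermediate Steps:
L(r) = -12
(-25792 + L(207))*(-24306 + 17669) = (-25792 - 12)*(-24306 + 17669) = -25804*(-6637) = 171261148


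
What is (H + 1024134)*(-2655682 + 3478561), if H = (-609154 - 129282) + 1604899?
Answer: 1555732568763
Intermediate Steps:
H = 866463 (H = -738436 + 1604899 = 866463)
(H + 1024134)*(-2655682 + 3478561) = (866463 + 1024134)*(-2655682 + 3478561) = 1890597*822879 = 1555732568763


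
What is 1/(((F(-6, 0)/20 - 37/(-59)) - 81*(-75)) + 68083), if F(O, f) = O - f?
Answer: 590/43753413 ≈ 1.3485e-5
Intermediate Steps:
1/(((F(-6, 0)/20 - 37/(-59)) - 81*(-75)) + 68083) = 1/((((-6 - 1*0)/20 - 37/(-59)) - 81*(-75)) + 68083) = 1/((((-6 + 0)*(1/20) - 37*(-1/59)) + 6075) + 68083) = 1/(((-6*1/20 + 37/59) + 6075) + 68083) = 1/(((-3/10 + 37/59) + 6075) + 68083) = 1/((193/590 + 6075) + 68083) = 1/(3584443/590 + 68083) = 1/(43753413/590) = 590/43753413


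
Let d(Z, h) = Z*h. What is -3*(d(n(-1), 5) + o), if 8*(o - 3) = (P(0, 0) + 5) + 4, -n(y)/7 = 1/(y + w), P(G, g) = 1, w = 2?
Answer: 369/4 ≈ 92.250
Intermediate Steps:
n(y) = -7/(2 + y) (n(y) = -7/(y + 2) = -7/(2 + y))
o = 17/4 (o = 3 + ((1 + 5) + 4)/8 = 3 + (6 + 4)/8 = 3 + (⅛)*10 = 3 + 5/4 = 17/4 ≈ 4.2500)
-3*(d(n(-1), 5) + o) = -3*(-7/(2 - 1)*5 + 17/4) = -3*(-7/1*5 + 17/4) = -3*(-7*1*5 + 17/4) = -3*(-7*5 + 17/4) = -3*(-35 + 17/4) = -3*(-123/4) = 369/4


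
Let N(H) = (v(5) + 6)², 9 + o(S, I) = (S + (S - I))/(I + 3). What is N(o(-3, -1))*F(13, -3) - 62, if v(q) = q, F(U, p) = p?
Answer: -425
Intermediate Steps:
o(S, I) = -9 + (-I + 2*S)/(3 + I) (o(S, I) = -9 + (S + (S - I))/(I + 3) = -9 + (-I + 2*S)/(3 + I))
N(H) = 121 (N(H) = (5 + 6)² = 11² = 121)
N(o(-3, -1))*F(13, -3) - 62 = 121*(-3) - 62 = -363 - 62 = -425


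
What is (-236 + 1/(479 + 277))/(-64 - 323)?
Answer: 178415/292572 ≈ 0.60982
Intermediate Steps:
(-236 + 1/(479 + 277))/(-64 - 323) = (-236 + 1/756)/(-387) = (-236 + 1/756)*(-1/387) = -178415/756*(-1/387) = 178415/292572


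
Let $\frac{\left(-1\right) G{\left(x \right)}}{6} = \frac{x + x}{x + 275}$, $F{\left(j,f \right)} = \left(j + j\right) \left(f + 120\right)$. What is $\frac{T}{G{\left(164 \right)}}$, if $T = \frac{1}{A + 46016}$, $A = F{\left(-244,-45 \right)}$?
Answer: $- \frac{439}{18530688} \approx -2.369 \cdot 10^{-5}$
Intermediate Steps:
$F{\left(j,f \right)} = 2 j \left(120 + f\right)$
$A = -36600$ ($A = 2 \left(-244\right) \left(120 - 45\right) = 2 \left(-244\right) 75 = -36600$)
$G{\left(x \right)} = - \frac{12 x}{275 + x}$ ($G{\left(x \right)} = - 6 \frac{x + x}{x + 275} = - 6 \frac{2 x}{275 + x} = - \frac{12 x}{275 + x}$)
$T = \frac{1}{9416}$ ($T = \frac{1}{-36600 + 46016} = \frac{1}{9416} \approx 0.0001062$)
$\frac{T}{G{\left(164 \right)}} = \frac{1}{9416 \left(\left(-12\right) 164 \frac{1}{275 + 164}\right)} = \frac{1}{9416 \left(\left(-12\right) 164 \cdot \frac{1}{439}\right)} = \frac{1}{9416 \left(- \frac{1968}{439}\right)} = \frac{1}{9416} \left(- \frac{439}{1968}\right) = - \frac{439}{18530688}$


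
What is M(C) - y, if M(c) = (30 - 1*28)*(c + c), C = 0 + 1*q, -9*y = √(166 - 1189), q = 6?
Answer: 24 + I*√1023/9 ≈ 24.0 + 3.5538*I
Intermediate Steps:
y = -I*√1023/9 (y = -√(166 - 1189)/9 = -I*√1023/9 ≈ -3.5538*I)
C = 6 (C = 0 + 1*6 = 0 + 6 = 6)
M(c) = 4*c (M(c) = (30 - 28)*(2*c) = 2*(2*c) = 4*c)
M(C) - y = 4*6 - (-1)*I*√1023/9 = 24 + I*√1023/9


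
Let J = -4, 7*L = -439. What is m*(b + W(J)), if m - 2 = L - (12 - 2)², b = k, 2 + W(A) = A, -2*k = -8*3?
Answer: -6750/7 ≈ -964.29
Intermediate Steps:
L = -439/7 (L = (⅐)*(-439) = -439/7 ≈ -62.714)
k = 12 (k = -(-4)*3 = -½*(-24) = 12)
W(A) = -2 + A
b = 12
m = -1125/7 (m = 2 + (-439/7 - (12 - 2)²) = 2 + (-439/7 - 1*10²) = 2 + (-439/7 - 1*100) = 2 + (-439/7 - 100) = 2 - 1139/7 = -1125/7 ≈ -160.71)
m*(b + W(J)) = -1125*(12 + (-2 - 4))/7 = -1125*(12 - 6)/7 = -1125/7*6 = -6750/7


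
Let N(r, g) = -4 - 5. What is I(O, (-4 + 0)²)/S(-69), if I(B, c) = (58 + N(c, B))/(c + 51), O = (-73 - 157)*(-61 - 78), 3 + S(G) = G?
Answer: -49/4824 ≈ -0.010158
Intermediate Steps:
S(G) = -3 + G
O = 31970 (O = -230*(-139) = 31970)
N(r, g) = -9
I(B, c) = 49/(51 + c) (I(B, c) = (58 - 9)/(c + 51) = 49/(51 + c))
I(O, (-4 + 0)²)/S(-69) = (49/(51 + (-4 + 0)²))/(-3 - 69) = (49/(51 + (-4)²))/(-72) = (49/(51 + 16))*(-1/72) = (49/67)*(-1/72) = -49/4824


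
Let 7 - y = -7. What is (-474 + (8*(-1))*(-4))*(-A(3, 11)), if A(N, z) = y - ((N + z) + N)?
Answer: -1326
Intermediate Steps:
y = 14 (y = 7 - 1*(-7) = 7 + 7 = 14)
A(N, z) = 14 - z - 2*N (A(N, z) = 14 - ((N + z) + N) = 14 - (z + 2*N) = 14 + (-z - 2*N) = 14 - z - 2*N)
(-474 + (8*(-1))*(-4))*(-A(3, 11)) = (-474 + (8*(-1))*(-4))*(-(14 - 1*11 - 2*3)) = (-474 - 8*(-4))*(-(14 - 11 - 6)) = (-474 + 32)*(-1*(-3)) = -442*3 = -1326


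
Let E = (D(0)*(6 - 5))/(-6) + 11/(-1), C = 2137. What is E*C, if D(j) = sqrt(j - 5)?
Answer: -23507 - 2137*I*sqrt(5)/6 ≈ -23507.0 - 796.41*I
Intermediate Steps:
D(j) = sqrt(-5 + j)
E = -11 - I*sqrt(5)/6 (E = (sqrt(-5 + 0)*(6 - 5))/(-6) + 11/(-1) = (sqrt(-5)*1)*(-1/6) + 11*(-1) = ((I*sqrt(5))*1)*(-1/6) - 11 = (I*sqrt(5))*(-1/6) - 11 = -I*sqrt(5)/6 - 11 = -11 - I*sqrt(5)/6 ≈ -11.0 - 0.37268*I)
E*C = (-11 - I*sqrt(5)/6)*2137 = -23507 - 2137*I*sqrt(5)/6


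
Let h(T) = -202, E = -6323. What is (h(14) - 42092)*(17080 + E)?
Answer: -454956558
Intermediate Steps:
(h(14) - 42092)*(17080 + E) = (-202 - 42092)*(17080 - 6323) = -42294*10757 = -454956558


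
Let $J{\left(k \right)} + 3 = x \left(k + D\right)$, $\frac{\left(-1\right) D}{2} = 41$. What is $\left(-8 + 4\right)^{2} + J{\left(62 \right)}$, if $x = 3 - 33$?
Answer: $613$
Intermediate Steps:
$D = -82$ ($D = \left(-2\right) 41 = -82$)
$x = -30$
$J{\left(k \right)} = 2457 - 30 k$ ($J{\left(k \right)} = -3 - 30 \left(k - 82\right) = -3 - 30 \left(-82 + k\right) = -3 - \left(-2460 + 30 k\right) = 2457 - 30 k$)
$\left(-8 + 4\right)^{2} + J{\left(62 \right)} = \left(-8 + 4\right)^{2} + \left(2457 - 1860\right) = \left(-4\right)^{2} + \left(2457 - 1860\right) = 16 + 597 = 613$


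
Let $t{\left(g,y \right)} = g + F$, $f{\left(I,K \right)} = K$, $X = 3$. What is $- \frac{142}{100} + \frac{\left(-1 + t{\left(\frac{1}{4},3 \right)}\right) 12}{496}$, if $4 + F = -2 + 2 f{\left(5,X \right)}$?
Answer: $- \frac{17833}{12400} \approx -1.4381$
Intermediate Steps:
$F = 0$ ($F = -4 + \left(-2 + 2 \cdot 3\right) = -4 + \left(-2 + 6\right) = -4 + 4 = 0$)
$t{\left(g,y \right)} = g$ ($t{\left(g,y \right)} = g + 0 = g$)
$- \frac{142}{100} + \frac{\left(-1 + t{\left(\frac{1}{4},3 \right)}\right) 12}{496} = - \frac{142}{100} + \frac{\left(-1 + \frac{1}{4}\right) 12}{496} = \left(-142\right) \frac{1}{100} + \left(-1 + \frac{1}{4}\right) 12 \cdot \frac{1}{496} = - \frac{71}{50} + \left(- \frac{3}{4}\right) 12 \cdot \frac{1}{496} = - \frac{71}{50} - \frac{9}{496} = - \frac{17833}{12400}$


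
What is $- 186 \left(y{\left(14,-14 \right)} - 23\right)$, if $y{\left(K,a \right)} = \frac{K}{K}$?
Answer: $4092$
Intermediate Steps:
$y{\left(K,a \right)} = 1$
$- 186 \left(y{\left(14,-14 \right)} - 23\right) = - 186 \left(1 - 23\right) = \left(-186\right) \left(-22\right) = 4092$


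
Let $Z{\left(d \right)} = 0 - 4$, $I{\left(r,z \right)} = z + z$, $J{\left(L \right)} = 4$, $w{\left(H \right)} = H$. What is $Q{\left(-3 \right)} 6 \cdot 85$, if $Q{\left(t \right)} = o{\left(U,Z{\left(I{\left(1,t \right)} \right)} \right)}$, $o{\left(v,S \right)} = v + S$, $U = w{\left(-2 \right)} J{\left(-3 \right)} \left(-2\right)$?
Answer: $6120$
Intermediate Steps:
$I{\left(r,z \right)} = 2 z$
$Z{\left(d \right)} = -4$ ($Z{\left(d \right)} = 0 - 4 = -4$)
$U = 16$ ($U = \left(-2\right) 4 \left(-2\right) = \left(-8\right) \left(-2\right) = 16$)
$o{\left(v,S \right)} = S + v$
$Q{\left(t \right)} = 12$ ($Q{\left(t \right)} = -4 + 16 = 12$)
$Q{\left(-3 \right)} 6 \cdot 85 = 12 \cdot 6 \cdot 85 = 72 \cdot 85 = 6120$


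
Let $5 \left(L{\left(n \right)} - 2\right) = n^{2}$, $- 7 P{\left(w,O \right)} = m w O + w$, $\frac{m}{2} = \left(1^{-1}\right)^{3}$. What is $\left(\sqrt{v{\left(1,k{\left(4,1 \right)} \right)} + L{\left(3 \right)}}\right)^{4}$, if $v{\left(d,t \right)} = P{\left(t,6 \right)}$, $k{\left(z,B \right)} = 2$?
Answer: $\frac{9}{1225} \approx 0.0073469$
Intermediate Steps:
$m = 2$ ($m = 2 \left(1^{-1}\right)^{3} = 2 \cdot 1^{3} = 2 \cdot 1 = 2$)
$P{\left(w,O \right)} = - \frac{w}{7} - \frac{2 O w}{7}$ ($P{\left(w,O \right)} = - \frac{2 w O + w}{7} = - \frac{2 O w + w}{7} = - \frac{w + 2 O w}{7} = - \frac{w}{7} - \frac{2 O w}{7}$)
$v{\left(d,t \right)} = - \frac{13 t}{7}$ ($v{\left(d,t \right)} = - \frac{t \left(1 + 2 \cdot 6\right)}{7} = - \frac{t \left(1 + 12\right)}{7} = \left(- \frac{1}{7}\right) t 13 = - \frac{13 t}{7}$)
$L{\left(n \right)} = 2 + \frac{n^{2}}{5}$
$\left(\sqrt{v{\left(1,k{\left(4,1 \right)} \right)} + L{\left(3 \right)}}\right)^{4} = \left(\sqrt{\left(- \frac{13}{7}\right) 2 + \left(2 + \frac{3^{2}}{5}\right)}\right)^{4} = \left(\sqrt{- \frac{26}{7} + \left(2 + \frac{1}{5} \cdot 9\right)}\right)^{4} = \left(\sqrt{- \frac{26}{7} + \left(2 + \frac{9}{5}\right)}\right)^{4} = \left(\sqrt{- \frac{26}{7} + \frac{19}{5}}\right)^{4} = \left(\sqrt{\frac{3}{35}}\right)^{4} = \left(\frac{\sqrt{105}}{35}\right)^{4} = \frac{9}{1225}$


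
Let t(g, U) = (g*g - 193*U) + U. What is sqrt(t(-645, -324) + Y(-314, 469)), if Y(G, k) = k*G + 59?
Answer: sqrt(331026) ≈ 575.35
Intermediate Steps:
t(g, U) = g**2 - 192*U (t(g, U) = (g**2 - 193*U) + U = g**2 - 192*U)
Y(G, k) = 59 + G*k (Y(G, k) = G*k + 59 = 59 + G*k)
sqrt(t(-645, -324) + Y(-314, 469)) = sqrt(((-645)**2 - 192*(-324)) + (59 - 314*469)) = sqrt((416025 + 62208) + (59 - 147266)) = sqrt(478233 - 147207) = sqrt(331026)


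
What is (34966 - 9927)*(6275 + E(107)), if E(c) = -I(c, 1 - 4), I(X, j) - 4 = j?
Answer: 157094686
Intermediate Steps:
I(X, j) = 4 + j
E(c) = -1 (E(c) = -(4 + (1 - 4)) = -(4 - 3) = -1*1 = -1)
(34966 - 9927)*(6275 + E(107)) = (34966 - 9927)*(6275 - 1) = 25039*6274 = 157094686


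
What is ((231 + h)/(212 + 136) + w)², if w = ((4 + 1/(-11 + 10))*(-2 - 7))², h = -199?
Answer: 4023491761/7569 ≈ 5.3158e+5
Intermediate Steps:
w = 729 (w = ((4 + 1/(-1))*(-9))² = ((4 - 1)*(-9))² = (3*(-9))² = (-27)² = 729)
((231 + h)/(212 + 136) + w)² = ((231 - 199)/(212 + 136) + 729)² = (32/348 + 729)² = (32*(1/348) + 729)² = (8/87 + 729)² = (63431/87)² = 4023491761/7569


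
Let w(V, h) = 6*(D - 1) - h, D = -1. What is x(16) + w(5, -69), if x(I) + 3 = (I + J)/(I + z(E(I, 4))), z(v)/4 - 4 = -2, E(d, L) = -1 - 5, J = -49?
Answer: 421/8 ≈ 52.625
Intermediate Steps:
E(d, L) = -6
z(v) = 8 (z(v) = 16 + 4*(-2) = 16 - 8 = 8)
w(V, h) = -12 - h (w(V, h) = 6*(-1 - 1) - h = 6*(-2) - h = -12 - h)
x(I) = -3 + (-49 + I)/(8 + I) (x(I) = -3 + (I - 49)/(I + 8) = -3 + (-49 + I)/(8 + I))
x(16) + w(5, -69) = (-73 - 2*16)/(8 + 16) + (-12 - 1*(-69)) = (-73 - 32)/24 + (-12 + 69) = (1/24)*(-105) + 57 = -35/8 + 57 = 421/8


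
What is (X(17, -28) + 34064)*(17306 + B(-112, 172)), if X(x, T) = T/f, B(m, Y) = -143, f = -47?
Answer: 27478580868/47 ≈ 5.8465e+8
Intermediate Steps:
X(x, T) = -T/47 (X(x, T) = T/(-47) = T*(-1/47) = -T/47)
(X(17, -28) + 34064)*(17306 + B(-112, 172)) = (-1/47*(-28) + 34064)*(17306 - 143) = (28/47 + 34064)*17163 = (1601036/47)*17163 = 27478580868/47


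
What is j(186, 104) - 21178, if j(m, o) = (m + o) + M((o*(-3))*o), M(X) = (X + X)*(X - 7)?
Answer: 2106178792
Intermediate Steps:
M(X) = 2*X*(-7 + X) (M(X) = (2*X)*(-7 + X) = 2*X*(-7 + X))
j(m, o) = m + o - 6*o**2*(-7 - 3*o**2) (j(m, o) = (m + o) + 2*((o*(-3))*o)*(-7 + (o*(-3))*o) = (m + o) + 2*((-3*o)*o)*(-7 + (-3*o)*o) = (m + o) + 2*(-3*o**2)*(-7 - 3*o**2) = (m + o) - 6*o**2*(-7 - 3*o**2) = m + o - 6*o**2*(-7 - 3*o**2))
j(186, 104) - 21178 = (186 + 104 + 18*104**4 + 42*104**2) - 21178 = (186 + 104 + 18*116985856 + 42*10816) - 21178 = (186 + 104 + 2105745408 + 454272) - 21178 = 2106199970 - 21178 = 2106178792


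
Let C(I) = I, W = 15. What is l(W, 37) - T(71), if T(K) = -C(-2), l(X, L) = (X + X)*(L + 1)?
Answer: 1138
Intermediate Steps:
l(X, L) = 2*X*(1 + L) (l(X, L) = (2*X)*(1 + L) = 2*X*(1 + L))
T(K) = 2 (T(K) = -1*(-2) = 2)
l(W, 37) - T(71) = 2*15*(1 + 37) - 1*2 = 2*15*38 - 2 = 1140 - 2 = 1138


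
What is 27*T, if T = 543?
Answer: 14661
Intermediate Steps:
27*T = 27*543 = 14661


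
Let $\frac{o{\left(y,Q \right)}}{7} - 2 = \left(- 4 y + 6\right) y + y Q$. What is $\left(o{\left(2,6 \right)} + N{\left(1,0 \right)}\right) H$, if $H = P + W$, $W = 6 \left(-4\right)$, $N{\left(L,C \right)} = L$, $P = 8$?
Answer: $-1136$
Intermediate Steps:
$W = -24$
$H = -16$ ($H = 8 - 24 = -16$)
$o{\left(y,Q \right)} = 14 + 7 Q y + 7 y \left(6 - 4 y\right)$ ($o{\left(y,Q \right)} = 14 + 7 \left(\left(- 4 y + 6\right) y + y Q\right) = 14 + 7 \left(\left(6 - 4 y\right) y + Q y\right) = 14 + 7 \left(y \left(6 - 4 y\right) + Q y\right) = 14 + 7 \left(Q y + y \left(6 - 4 y\right)\right) = 14 + \left(7 Q y + 7 y \left(6 - 4 y\right)\right) = 14 + 7 Q y + 7 y \left(6 - 4 y\right)$)
$\left(o{\left(2,6 \right)} + N{\left(1,0 \right)}\right) H = \left(\left(14 - 28 \cdot 2^{2} + 42 \cdot 2 + 7 \cdot 6 \cdot 2\right) + 1\right) \left(-16\right) = \left(\left(14 - 112 + 84 + 84\right) + 1\right) \left(-16\right) = \left(70 + 1\right) \left(-16\right) = 71 \left(-16\right) = -1136$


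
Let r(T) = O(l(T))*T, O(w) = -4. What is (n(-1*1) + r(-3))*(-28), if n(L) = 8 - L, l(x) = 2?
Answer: -588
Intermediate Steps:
r(T) = -4*T
(n(-1*1) + r(-3))*(-28) = ((8 - (-1)) - 4*(-3))*(-28) = ((8 - 1*(-1)) + 12)*(-28) = ((8 + 1) + 12)*(-28) = (9 + 12)*(-28) = 21*(-28) = -588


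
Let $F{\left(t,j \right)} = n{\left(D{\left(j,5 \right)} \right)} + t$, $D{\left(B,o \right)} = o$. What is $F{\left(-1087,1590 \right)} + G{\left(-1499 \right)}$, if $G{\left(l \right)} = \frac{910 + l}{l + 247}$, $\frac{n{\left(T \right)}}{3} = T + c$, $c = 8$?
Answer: $- \frac{1311507}{1252} \approx -1047.5$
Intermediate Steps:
$n{\left(T \right)} = 24 + 3 T$ ($n{\left(T \right)} = 3 \left(T + 8\right) = 3 \left(8 + T\right) = 24 + 3 T$)
$G{\left(l \right)} = \frac{910 + l}{247 + l}$
$F{\left(t,j \right)} = 39 + t$ ($F{\left(t,j \right)} = \left(24 + 3 \cdot 5\right) + t = \left(24 + 15\right) + t = 39 + t$)
$F{\left(-1087,1590 \right)} + G{\left(-1499 \right)} = \left(39 - 1087\right) + \frac{910 - 1499}{247 - 1499} = -1048 + \frac{1}{-1252} \left(-589\right) = -1048 - - \frac{589}{1252} = -1048 + \frac{589}{1252} = - \frac{1311507}{1252}$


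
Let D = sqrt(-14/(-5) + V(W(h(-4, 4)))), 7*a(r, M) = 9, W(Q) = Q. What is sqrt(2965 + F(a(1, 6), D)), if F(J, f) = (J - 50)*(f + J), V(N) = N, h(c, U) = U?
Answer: sqrt(3555400 - 11935*sqrt(170))/35 ≈ 52.681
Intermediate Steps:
a(r, M) = 9/7 (a(r, M) = (1/7)*9 = 9/7)
D = sqrt(170)/5 (D = sqrt(-14/(-5) + 4) = sqrt(-14*(-1/5) + 4) = sqrt(14/5 + 4) = sqrt(34/5) = sqrt(170)/5 ≈ 2.6077)
F(J, f) = (-50 + J)*(J + f)
sqrt(2965 + F(a(1, 6), D)) = sqrt(2965 + ((9/7)**2 - 50*9/7 - 10*sqrt(170) + 9*(sqrt(170)/5)/7)) = sqrt(2965 + (81/49 - 450/7 - 10*sqrt(170) + 9*sqrt(170)/35)) = sqrt(2965 + (-3069/49 - 341*sqrt(170)/35)) = sqrt(142216/49 - 341*sqrt(170)/35)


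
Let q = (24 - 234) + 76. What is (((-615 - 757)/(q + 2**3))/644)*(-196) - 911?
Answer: -189263/207 ≈ -914.31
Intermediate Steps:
q = -134 (q = -210 + 76 = -134)
(((-615 - 757)/(q + 2**3))/644)*(-196) - 911 = (((-615 - 757)/(-134 + 2**3))/644)*(-196) - 911 = (-1372/(-134 + 8)*(1/644))*(-196) - 911 = (-1372/(-126)*(1/644))*(-196) - 911 = (-1372*(-1/126)*(1/644))*(-196) - 911 = ((98/9)*(1/644))*(-196) - 911 = (7/414)*(-196) - 911 = -686/207 - 911 = -189263/207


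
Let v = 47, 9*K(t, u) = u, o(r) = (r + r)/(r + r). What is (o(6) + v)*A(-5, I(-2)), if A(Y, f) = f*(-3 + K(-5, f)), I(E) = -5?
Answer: 2560/3 ≈ 853.33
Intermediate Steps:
o(r) = 1 (o(r) = (2*r)/((2*r)) = (2*r)*(1/(2*r)) = 1)
K(t, u) = u/9
A(Y, f) = f*(-3 + f/9)
(o(6) + v)*A(-5, I(-2)) = (1 + 47)*((1/9)*(-5)*(-27 - 5)) = 48*((1/9)*(-5)*(-32)) = 48*(160/9) = 2560/3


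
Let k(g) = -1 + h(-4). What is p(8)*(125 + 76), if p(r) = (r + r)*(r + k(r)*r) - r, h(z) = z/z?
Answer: 24120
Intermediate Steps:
h(z) = 1
k(g) = 0 (k(g) = -1 + 1 = 0)
p(r) = -r + 2*r² (p(r) = (r + r)*(r + 0*r) - r = (2*r)*(r + 0) - r = (2*r)*r - r = 2*r² - r = -r + 2*r²)
p(8)*(125 + 76) = (8*(-1 + 2*8))*(125 + 76) = (8*(-1 + 16))*201 = (8*15)*201 = 120*201 = 24120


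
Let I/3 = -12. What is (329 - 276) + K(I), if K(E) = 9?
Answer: 62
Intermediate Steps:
I = -36 (I = 3*(-12) = -36)
(329 - 276) + K(I) = (329 - 276) + 9 = 53 + 9 = 62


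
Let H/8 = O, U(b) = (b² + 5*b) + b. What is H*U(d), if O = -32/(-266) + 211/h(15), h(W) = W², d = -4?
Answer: -2026432/29925 ≈ -67.717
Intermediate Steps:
O = 31663/29925 (O = -32/(-266) + 211/(15²) = -32*(-1/266) + 211/225 = 16/133 + 211*(1/225) = 16/133 + 211/225 = 31663/29925 ≈ 1.0581)
U(b) = b² + 6*b
H = 253304/29925 (H = 8*(31663/29925) = 253304/29925 ≈ 8.4646)
H*U(d) = 253304*(-4*(6 - 4))/29925 = 253304*(-4*2)/29925 = (253304/29925)*(-8) = -2026432/29925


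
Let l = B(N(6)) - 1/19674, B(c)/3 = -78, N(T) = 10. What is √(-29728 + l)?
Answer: I*√1288586642354/6558 ≈ 173.1*I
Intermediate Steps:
B(c) = -234 (B(c) = 3*(-78) = -234)
l = -4603717/19674 (l = -234 - 1/19674 = -4603717/19674 ≈ -234.00)
√(-29728 + l) = √(-29728 - 4603717/19674) = √(-589472389/19674) = I*√1288586642354/6558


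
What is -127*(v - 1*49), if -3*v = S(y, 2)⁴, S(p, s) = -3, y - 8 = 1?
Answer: 9652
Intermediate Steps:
y = 9 (y = 8 + 1 = 9)
v = -27 (v = -⅓*(-3)⁴ = -⅓*81 = -27)
-127*(v - 1*49) = -127*(-27 - 1*49) = -127*(-27 - 49) = -127*(-76) = 9652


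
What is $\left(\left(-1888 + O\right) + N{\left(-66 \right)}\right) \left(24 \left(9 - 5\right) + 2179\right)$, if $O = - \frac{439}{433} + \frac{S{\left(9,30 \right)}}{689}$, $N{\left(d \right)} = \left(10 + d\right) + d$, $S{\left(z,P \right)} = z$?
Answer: $- \frac{104992290200}{22949} \approx -4.575 \cdot 10^{6}$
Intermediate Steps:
$N{\left(d \right)} = 10 + 2 d$
$O = - \frac{298574}{298337}$ ($O = - \frac{439}{433} + \frac{9}{689} = - \frac{298574}{298337} \approx -1.0008$)
$\left(\left(-1888 + O\right) + N{\left(-66 \right)}\right) \left(24 \left(9 - 5\right) + 2179\right) = \left(\left(-1888 - \frac{298574}{298337}\right) + \left(10 + 2 \left(-66\right)\right)\right) \left(24 \left(9 - 5\right) + 2179\right) = \left(- \frac{563558830}{298337} + \left(10 - 132\right)\right) \left(24 \cdot 4 + 2179\right) = \left(- \frac{563558830}{298337} - 122\right) \left(96 + 2179\right) = \left(- \frac{599955944}{298337}\right) 2275 = - \frac{104992290200}{22949}$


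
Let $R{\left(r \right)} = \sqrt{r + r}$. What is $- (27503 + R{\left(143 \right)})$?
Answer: $-27503 - \sqrt{286} \approx -27520.0$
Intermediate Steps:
$R{\left(r \right)} = \sqrt{2} \sqrt{r}$ ($R{\left(r \right)} = \sqrt{2 r} = \sqrt{2} \sqrt{r}$)
$- (27503 + R{\left(143 \right)}) = - (27503 + \sqrt{2} \sqrt{143}) = - (27503 + \sqrt{286}) = -27503 - \sqrt{286}$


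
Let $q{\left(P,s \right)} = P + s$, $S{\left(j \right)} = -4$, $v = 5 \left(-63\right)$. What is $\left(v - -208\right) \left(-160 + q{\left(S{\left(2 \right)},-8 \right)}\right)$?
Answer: $18404$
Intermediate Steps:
$v = -315$
$\left(v - -208\right) \left(-160 + q{\left(S{\left(2 \right)},-8 \right)}\right) = \left(-315 - -208\right) \left(-160 - 12\right) = \left(-315 + 208\right) \left(-160 - 12\right) = \left(-107\right) \left(-172\right) = 18404$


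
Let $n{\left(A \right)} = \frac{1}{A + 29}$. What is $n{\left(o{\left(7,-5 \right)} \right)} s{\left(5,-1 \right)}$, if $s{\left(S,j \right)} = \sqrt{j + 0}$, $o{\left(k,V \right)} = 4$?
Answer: $\frac{i}{33} \approx 0.030303 i$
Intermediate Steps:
$s{\left(S,j \right)} = \sqrt{j}$
$n{\left(A \right)} = \frac{1}{29 + A}$
$n{\left(o{\left(7,-5 \right)} \right)} s{\left(5,-1 \right)} = \frac{\sqrt{-1}}{29 + 4} = \frac{i}{33}$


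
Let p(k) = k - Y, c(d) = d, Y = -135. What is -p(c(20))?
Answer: -155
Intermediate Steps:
p(k) = 135 + k (p(k) = k - 1*(-135) = k + 135 = 135 + k)
-p(c(20)) = -(135 + 20) = -1*155 = -155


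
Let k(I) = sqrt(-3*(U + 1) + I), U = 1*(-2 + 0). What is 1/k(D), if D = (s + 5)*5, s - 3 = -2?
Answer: sqrt(33)/33 ≈ 0.17408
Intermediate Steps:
s = 1 (s = 3 - 2 = 1)
U = -2 (U = 1*(-2) = -2)
D = 30 (D = (1 + 5)*5 = 6*5 = 30)
k(I) = sqrt(3 + I) (k(I) = sqrt(-3*(-2 + 1) + I) = sqrt(-3*(-1) + I) = sqrt(3 + I))
1/k(D) = 1/(sqrt(3 + 30)) = 1/(sqrt(33)) = sqrt(33)/33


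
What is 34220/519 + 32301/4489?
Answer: 170377799/2329791 ≈ 73.130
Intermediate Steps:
34220/519 + 32301/4489 = 170377799/2329791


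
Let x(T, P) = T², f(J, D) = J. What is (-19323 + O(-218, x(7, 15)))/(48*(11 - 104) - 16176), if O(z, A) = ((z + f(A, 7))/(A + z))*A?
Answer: 9637/10320 ≈ 0.93382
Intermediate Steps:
O(z, A) = A (O(z, A) = ((z + A)/(A + z))*A = ((A + z)/(A + z))*A = 1*A = A)
(-19323 + O(-218, x(7, 15)))/(48*(11 - 104) - 16176) = (-19323 + 7²)/(48*(11 - 104) - 16176) = (-19323 + 49)/(48*(-93) - 16176) = -19274/(-4464 - 16176) = -19274/(-20640) = -19274*(-1/20640) = 9637/10320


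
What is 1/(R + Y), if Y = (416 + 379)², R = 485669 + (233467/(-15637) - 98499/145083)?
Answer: 756220957/845211822205950 ≈ 8.9471e-7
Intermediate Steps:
R = 367261271858025/756220957 (R = 485669 + (233467*(-1/15637) - 98499*1/145083) = 485669 + (-233467/15637 - 32833/48361) = 485669 - 11804107208/756220957 = 367261271858025/756220957 ≈ 4.8565e+5)
Y = 632025 (Y = 795² = 632025)
1/(R + Y) = 1/(367261271858025/756220957 + 632025) = 1/(845211822205950/756220957) = 756220957/845211822205950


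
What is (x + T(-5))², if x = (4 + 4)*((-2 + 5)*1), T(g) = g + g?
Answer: 196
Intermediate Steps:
T(g) = 2*g
x = 24 (x = 8*(3*1) = 8*3 = 24)
(x + T(-5))² = (24 + 2*(-5))² = (24 - 10)² = 14² = 196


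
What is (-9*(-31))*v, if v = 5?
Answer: 1395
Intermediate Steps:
(-9*(-31))*v = -9*(-31)*5 = 279*5 = 1395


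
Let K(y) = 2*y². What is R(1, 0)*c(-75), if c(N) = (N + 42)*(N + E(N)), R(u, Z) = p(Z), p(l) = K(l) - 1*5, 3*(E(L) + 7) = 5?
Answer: -13255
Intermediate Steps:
E(L) = -16/3 (E(L) = -7 + (⅓)*5 = -7 + 5/3 = -16/3)
p(l) = -5 + 2*l² (p(l) = 2*l² - 1*5 = 2*l² - 5 = -5 + 2*l²)
R(u, Z) = -5 + 2*Z²
c(N) = (42 + N)*(-16/3 + N) (c(N) = (N + 42)*(N - 16/3) = (42 + N)*(-16/3 + N))
R(1, 0)*c(-75) = (-5 + 2*0²)*(-224 + (-75)² + (110/3)*(-75)) = (-5 + 2*0)*(-224 + 5625 - 2750) = (-5 + 0)*2651 = -5*2651 = -13255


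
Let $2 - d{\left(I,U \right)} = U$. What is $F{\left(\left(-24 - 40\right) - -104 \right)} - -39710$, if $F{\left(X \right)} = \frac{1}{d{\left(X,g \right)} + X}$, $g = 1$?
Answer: $\frac{1628111}{41} \approx 39710.0$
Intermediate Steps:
$d{\left(I,U \right)} = 2 - U$
$F{\left(X \right)} = \frac{1}{1 + X}$ ($F{\left(X \right)} = \frac{1}{\left(2 - 1\right) + X} = \frac{1}{1 + X}$)
$F{\left(\left(-24 - 40\right) - -104 \right)} - -39710 = \frac{1}{1 - -40} - -39710 = \frac{1}{1 + \left(-64 + 104\right)} + 39710 = \frac{1}{1 + 40} + 39710 = \frac{1}{41} + 39710 = \frac{1628111}{41}$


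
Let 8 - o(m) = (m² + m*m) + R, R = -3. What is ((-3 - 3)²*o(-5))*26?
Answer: -36504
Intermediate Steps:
o(m) = 11 - 2*m² (o(m) = 8 - ((m² + m*m) - 3) = 8 - ((m² + m²) - 3) = 8 - (2*m² - 3) = 8 - (-3 + 2*m²) = 8 + (3 - 2*m²) = 11 - 2*m²)
((-3 - 3)²*o(-5))*26 = ((-3 - 3)²*(11 - 2*(-5)²))*26 = ((-6)²*(11 - 2*25))*26 = (36*(11 - 50))*26 = (36*(-39))*26 = -1404*26 = -36504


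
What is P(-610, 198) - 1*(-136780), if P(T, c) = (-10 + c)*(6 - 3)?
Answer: 137344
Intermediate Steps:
P(T, c) = -30 + 3*c (P(T, c) = (-10 + c)*3 = -30 + 3*c)
P(-610, 198) - 1*(-136780) = (-30 + 3*198) - 1*(-136780) = (-30 + 594) + 136780 = 564 + 136780 = 137344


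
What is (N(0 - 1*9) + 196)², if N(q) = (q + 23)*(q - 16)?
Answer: 23716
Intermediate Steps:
N(q) = (-16 + q)*(23 + q) (N(q) = (23 + q)*(-16 + q) = (-16 + q)*(23 + q))
(N(0 - 1*9) + 196)² = ((-368 + (0 - 1*9)² + 7*(0 - 1*9)) + 196)² = ((-368 + (0 - 9)² + 7*(0 - 9)) + 196)² = ((-368 + (-9)² + 7*(-9)) + 196)² = ((-368 + 81 - 63) + 196)² = (-350 + 196)² = (-154)² = 23716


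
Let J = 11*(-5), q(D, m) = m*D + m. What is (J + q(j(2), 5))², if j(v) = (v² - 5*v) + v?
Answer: 4900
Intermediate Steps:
j(v) = v² - 4*v
q(D, m) = m + D*m (q(D, m) = D*m + m = m + D*m)
J = -55
(J + q(j(2), 5))² = (-55 + 5*(1 + 2*(-4 + 2)))² = (-55 + 5*(1 + 2*(-2)))² = (-55 + 5*(1 - 4))² = (-55 + 5*(-3))² = (-55 - 15)² = (-70)² = 4900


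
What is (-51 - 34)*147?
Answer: -12495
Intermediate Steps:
(-51 - 34)*147 = -85*147 = -12495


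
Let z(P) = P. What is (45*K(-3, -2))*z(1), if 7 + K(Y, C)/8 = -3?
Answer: -3600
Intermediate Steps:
K(Y, C) = -80 (K(Y, C) = -56 + 8*(-3) = -56 - 24 = -80)
(45*K(-3, -2))*z(1) = (45*(-80))*1 = -3600*1 = -3600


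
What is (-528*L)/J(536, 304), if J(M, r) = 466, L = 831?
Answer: -219384/233 ≈ -941.56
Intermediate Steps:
(-528*L)/J(536, 304) = -528*831/466 = -438768*1/466 = -219384/233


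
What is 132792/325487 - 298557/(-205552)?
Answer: 124472083443/66904503824 ≈ 1.8604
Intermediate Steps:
132792/325487 - 298557/(-205552) = 132792*(1/325487) - 298557*(-1/205552) = 132792/325487 + 298557/205552 = 124472083443/66904503824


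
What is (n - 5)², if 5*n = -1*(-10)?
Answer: 9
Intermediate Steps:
n = 2 (n = (-1*(-10))/5 = (⅕)*10 = 2)
(n - 5)² = (2 - 5)² = (-3)² = 9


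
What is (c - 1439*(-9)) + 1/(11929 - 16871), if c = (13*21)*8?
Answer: 74797169/4942 ≈ 15135.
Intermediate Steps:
c = 2184 (c = 273*8 = 2184)
(c - 1439*(-9)) + 1/(11929 - 16871) = (2184 - 1439*(-9)) + 1/(11929 - 16871) = (2184 + 12951) + 1/(-4942) = 15135 - 1/4942 = 74797169/4942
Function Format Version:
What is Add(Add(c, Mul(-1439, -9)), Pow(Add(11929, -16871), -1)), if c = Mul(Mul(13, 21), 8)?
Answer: Rational(74797169, 4942) ≈ 15135.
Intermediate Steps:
c = 2184 (c = Mul(273, 8) = 2184)
Add(Add(c, Mul(-1439, -9)), Pow(Add(11929, -16871), -1)) = Add(Add(2184, Mul(-1439, -9)), Pow(Add(11929, -16871), -1)) = Add(Add(2184, 12951), Pow(-4942, -1)) = Add(15135, Rational(-1, 4942)) = Rational(74797169, 4942)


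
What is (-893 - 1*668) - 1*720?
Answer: -2281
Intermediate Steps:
(-893 - 1*668) - 1*720 = (-893 - 668) - 720 = -1561 - 720 = -2281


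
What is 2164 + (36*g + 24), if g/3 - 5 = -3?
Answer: 2404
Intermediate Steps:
g = 6 (g = 15 + 3*(-3) = 15 - 9 = 6)
2164 + (36*g + 24) = 2164 + (36*6 + 24) = 2164 + (216 + 24) = 2164 + 240 = 2404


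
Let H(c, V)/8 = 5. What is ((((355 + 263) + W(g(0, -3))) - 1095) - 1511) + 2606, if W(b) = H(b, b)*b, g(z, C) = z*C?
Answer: 618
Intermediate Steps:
H(c, V) = 40 (H(c, V) = 8*5 = 40)
g(z, C) = C*z
W(b) = 40*b
((((355 + 263) + W(g(0, -3))) - 1095) - 1511) + 2606 = ((((355 + 263) + 40*(-3*0)) - 1095) - 1511) + 2606 = (((618 + 40*0) - 1095) - 1511) + 2606 = (((618 + 0) - 1095) - 1511) + 2606 = ((618 - 1095) - 1511) + 2606 = (-477 - 1511) + 2606 = -1988 + 2606 = 618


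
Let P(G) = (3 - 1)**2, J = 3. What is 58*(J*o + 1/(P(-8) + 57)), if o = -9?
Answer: -95468/61 ≈ -1565.0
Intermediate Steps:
P(G) = 4 (P(G) = 2**2 = 4)
58*(J*o + 1/(P(-8) + 57)) = 58*(3*(-9) + 1/(4 + 57)) = 58*(-27 + 1/61) = 58*(-1646/61) = -95468/61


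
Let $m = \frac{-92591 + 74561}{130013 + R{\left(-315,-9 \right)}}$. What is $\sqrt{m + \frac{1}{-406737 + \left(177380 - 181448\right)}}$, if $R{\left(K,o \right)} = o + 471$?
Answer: $\frac{i \sqrt{9768811871463}}{8407809} \approx 0.37174 i$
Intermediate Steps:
$R{\left(K,o \right)} = 471 + o$
$m = - \frac{3606}{26095}$ ($m = \frac{-92591 + 74561}{130013 + \left(471 - 9\right)} = - \frac{18030}{130013 + 462} = - \frac{18030}{130475} = \left(-18030\right) \frac{1}{130475} = - \frac{3606}{26095} \approx -0.13819$)
$\sqrt{m + \frac{1}{-406737 + \left(177380 - 181448\right)}} = \sqrt{- \frac{3606}{26095} + \frac{1}{-406737 + \left(177380 - 181448\right)}} = \sqrt{- \frac{3606}{26095} + \frac{1}{-406737 - 4068}} = \sqrt{- \frac{3606}{26095} + \frac{1}{-410805}} = \sqrt{- \frac{3606}{26095} - \frac{1}{410805}} = \sqrt{- \frac{3485621}{25223427}} = \frac{i \sqrt{9768811871463}}{8407809}$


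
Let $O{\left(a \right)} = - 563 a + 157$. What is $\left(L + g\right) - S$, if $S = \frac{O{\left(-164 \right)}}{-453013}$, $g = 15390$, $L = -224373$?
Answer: $- \frac{94671923290}{453013} \approx -2.0898 \cdot 10^{5}$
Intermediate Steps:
$O{\left(a \right)} = 157 - 563 a$
$S = - \frac{92489}{453013}$ ($S = \frac{157 - -92332}{-453013} = \left(157 + 92332\right) \left(- \frac{1}{453013}\right) = 92489 \left(- \frac{1}{453013}\right) = - \frac{92489}{453013} \approx -0.20416$)
$\left(L + g\right) - S = \left(-224373 + 15390\right) - - \frac{92489}{453013} = -208983 + \frac{92489}{453013} = - \frac{94671923290}{453013}$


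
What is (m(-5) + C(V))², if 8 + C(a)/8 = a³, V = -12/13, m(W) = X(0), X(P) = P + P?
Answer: 23849242624/4826809 ≈ 4941.0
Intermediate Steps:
X(P) = 2*P
m(W) = 0 (m(W) = 2*0 = 0)
V = -12/13 (V = -12*1/13 = -12/13 ≈ -0.92308)
C(a) = -64 + 8*a³
(m(-5) + C(V))² = (0 + (-64 + 8*(-12/13)³))² = (0 + (-64 + 8*(-1728/2197)))² = (0 + (-64 - 13824/2197))² = (0 - 154432/2197)² = (-154432/2197)² = 23849242624/4826809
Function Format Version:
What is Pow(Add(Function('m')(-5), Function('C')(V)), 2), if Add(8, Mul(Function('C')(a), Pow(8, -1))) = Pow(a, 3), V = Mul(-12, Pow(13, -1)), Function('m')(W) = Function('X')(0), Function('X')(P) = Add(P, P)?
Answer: Rational(23849242624, 4826809) ≈ 4941.0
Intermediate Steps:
Function('X')(P) = Mul(2, P)
Function('m')(W) = 0 (Function('m')(W) = Mul(2, 0) = 0)
V = Rational(-12, 13) (V = Mul(-12, Rational(1, 13)) = Rational(-12, 13) ≈ -0.92308)
Function('C')(a) = Add(-64, Mul(8, Pow(a, 3)))
Pow(Add(Function('m')(-5), Function('C')(V)), 2) = Pow(Add(0, Add(-64, Mul(8, Pow(Rational(-12, 13), 3)))), 2) = Pow(Add(0, Add(-64, Mul(8, Rational(-1728, 2197)))), 2) = Pow(Add(0, Add(-64, Rational(-13824, 2197))), 2) = Pow(Add(0, Rational(-154432, 2197)), 2) = Pow(Rational(-154432, 2197), 2) = Rational(23849242624, 4826809)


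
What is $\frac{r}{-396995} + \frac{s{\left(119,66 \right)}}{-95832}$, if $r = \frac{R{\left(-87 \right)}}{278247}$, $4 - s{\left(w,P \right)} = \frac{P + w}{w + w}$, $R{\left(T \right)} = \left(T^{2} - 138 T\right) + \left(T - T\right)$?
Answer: $- \frac{5678088872597}{167962286252453616} \approx -3.3806 \cdot 10^{-5}$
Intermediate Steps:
$R{\left(T \right)} = T^{2} - 138 T$ ($R{\left(T \right)} = \left(T^{2} - 138 T\right) + 0 = T^{2} - 138 T$)
$s{\left(w,P \right)} = 4 - \frac{P + w}{2 w}$ ($s{\left(w,P \right)} = 4 - \frac{P + w}{w + w} = 4 - \frac{P + w}{2 w}$)
$r = \frac{6525}{92749}$ ($r = \frac{\left(-87\right) \left(-138 - 87\right)}{278247} = \left(-87\right) \left(-225\right) \frac{1}{278247} = 19575 \cdot \frac{1}{278247} = \frac{6525}{92749} \approx 0.070351$)
$\frac{r}{-396995} + \frac{s{\left(119,66 \right)}}{-95832} = \frac{6525}{92749 \left(-396995\right)} + \frac{\frac{1}{2} \cdot \frac{1}{119} \left(\left(-1\right) 66 + 7 \cdot 119\right)}{-95832} = \frac{6525}{92749} \left(- \frac{1}{396995}\right) + \frac{1}{2} \cdot \frac{1}{119} \left(-66 + 833\right) \left(- \frac{1}{95832}\right) = - \frac{1305}{7364177851} + \frac{1}{2} \cdot \frac{1}{119} \cdot 767 \left(- \frac{1}{95832}\right) = - \frac{1305}{7364177851} + \frac{767}{238} \left(- \frac{1}{95832}\right) = - \frac{1305}{7364177851} - \frac{767}{22808016} = - \frac{5678088872597}{167962286252453616}$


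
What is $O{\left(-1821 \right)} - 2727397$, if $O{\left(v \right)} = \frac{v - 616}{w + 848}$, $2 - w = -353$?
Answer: $- \frac{3281061028}{1203} \approx -2.7274 \cdot 10^{6}$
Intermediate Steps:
$w = 355$ ($w = 2 - -353 = 2 + 353 = 355$)
$O{\left(v \right)} = - \frac{616}{1203} + \frac{v}{1203}$ ($O{\left(v \right)} = \frac{v - 616}{355 + 848} = \frac{-616 + v}{1203} = \left(-616 + v\right) \frac{1}{1203} = - \frac{616}{1203} + \frac{v}{1203}$)
$O{\left(-1821 \right)} - 2727397 = \left(- \frac{616}{1203} + \frac{1}{1203} \left(-1821\right)\right) - 2727397 = \left(- \frac{616}{1203} - \frac{607}{401}\right) - 2727397 = - \frac{2437}{1203} - 2727397 = - \frac{3281061028}{1203}$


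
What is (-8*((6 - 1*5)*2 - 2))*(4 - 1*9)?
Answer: 0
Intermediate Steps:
(-8*((6 - 1*5)*2 - 2))*(4 - 1*9) = (-8*((6 - 5)*2 - 2))*(4 - 9) = -8*(1*2 - 2)*(-5) = -8*(2 - 2)*(-5) = -8*0*(-5) = 0*(-5) = 0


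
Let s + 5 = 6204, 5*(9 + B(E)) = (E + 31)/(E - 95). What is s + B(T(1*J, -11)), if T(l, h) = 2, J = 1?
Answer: 959439/155 ≈ 6189.9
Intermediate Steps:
B(E) = -9 + (31 + E)/(5*(-95 + E)) (B(E) = -9 + ((E + 31)/(E - 95))/5 = -9 + ((31 + E)/(-95 + E))/5 = -9 + (31 + E)/(5*(-95 + E)))
s = 6199 (s = -5 + 6204 = 6199)
s + B(T(1*J, -11)) = 6199 + 2*(2153 - 22*2)/(5*(-95 + 2)) = 6199 + (2/5)*(2153 - 44)/(-93) = 6199 + (2/5)*(-1/93)*2109 = 6199 - 1406/155 = 959439/155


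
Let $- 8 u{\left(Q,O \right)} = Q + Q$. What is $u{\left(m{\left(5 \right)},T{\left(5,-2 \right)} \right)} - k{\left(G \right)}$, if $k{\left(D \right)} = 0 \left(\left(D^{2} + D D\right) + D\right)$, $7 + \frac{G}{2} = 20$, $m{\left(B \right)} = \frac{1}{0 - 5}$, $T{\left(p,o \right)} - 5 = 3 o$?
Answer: $\frac{1}{20} \approx 0.05$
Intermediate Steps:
$T{\left(p,o \right)} = 5 + 3 o$
$m{\left(B \right)} = - \frac{1}{5}$ ($m{\left(B \right)} = \frac{1}{-5} = - \frac{1}{5}$)
$G = 26$ ($G = -14 + 2 \cdot 20 = -14 + 40 = 26$)
$u{\left(Q,O \right)} = - \frac{Q}{4}$ ($u{\left(Q,O \right)} = - \frac{Q + Q}{8} = - \frac{2 Q}{8} = - \frac{Q}{4}$)
$k{\left(D \right)} = 0$ ($k{\left(D \right)} = 0 \left(\left(D^{2} + D^{2}\right) + D\right) = 0 \left(2 D^{2} + D\right) = 0 \left(D + 2 D^{2}\right) = 0$)
$u{\left(m{\left(5 \right)},T{\left(5,-2 \right)} \right)} - k{\left(G \right)} = \left(- \frac{1}{4}\right) \left(- \frac{1}{5}\right) - 0 = \frac{1}{20} + 0 = \frac{1}{20}$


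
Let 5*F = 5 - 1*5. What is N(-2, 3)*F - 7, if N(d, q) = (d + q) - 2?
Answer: -7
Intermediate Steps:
N(d, q) = -2 + d + q
F = 0 (F = (5 - 1*5)/5 = (5 - 5)/5 = (1/5)*0 = 0)
N(-2, 3)*F - 7 = (-2 - 2 + 3)*0 - 7 = -1*0 - 7 = 0 - 7 = -7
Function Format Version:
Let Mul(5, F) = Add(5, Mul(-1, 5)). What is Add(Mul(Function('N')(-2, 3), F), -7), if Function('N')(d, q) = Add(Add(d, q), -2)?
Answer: -7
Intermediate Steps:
Function('N')(d, q) = Add(-2, d, q)
F = 0 (F = Mul(Rational(1, 5), Add(5, Mul(-1, 5))) = Mul(Rational(1, 5), Add(5, -5)) = Mul(Rational(1, 5), 0) = 0)
Add(Mul(Function('N')(-2, 3), F), -7) = Add(Mul(Add(-2, -2, 3), 0), -7) = Add(Mul(-1, 0), -7) = Add(0, -7) = -7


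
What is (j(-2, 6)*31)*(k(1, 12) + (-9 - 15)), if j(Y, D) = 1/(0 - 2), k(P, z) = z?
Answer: 186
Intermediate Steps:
j(Y, D) = -½ (j(Y, D) = 1/(-2) = -½)
(j(-2, 6)*31)*(k(1, 12) + (-9 - 15)) = (-½*31)*(12 + (-9 - 15)) = -31*(12 - 24)/2 = -31/2*(-12) = 186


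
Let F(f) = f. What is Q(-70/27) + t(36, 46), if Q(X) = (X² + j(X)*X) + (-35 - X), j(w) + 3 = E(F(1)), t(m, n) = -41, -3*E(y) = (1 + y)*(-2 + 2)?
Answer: -42944/729 ≈ -58.908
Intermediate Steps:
E(y) = 0 (E(y) = -(1 + y)*(-2 + 2)/3 = -(1 + y)*0/3 = -⅓*0 = 0)
j(w) = -3 (j(w) = -3 + 0 = -3)
Q(X) = -35 + X² - 4*X (Q(X) = (X² - 3*X) + (-35 - X) = -35 + X² - 4*X)
Q(-70/27) + t(36, 46) = (-35 + (-70/27)² - (-280)/27) - 41 = (-35 + (-70*1/27)² - (-280)/27) - 41 = (-35 + (-70/27)² - 4*(-70/27)) - 41 = (-35 + 4900/729 + 280/27) - 41 = -13055/729 - 41 = -42944/729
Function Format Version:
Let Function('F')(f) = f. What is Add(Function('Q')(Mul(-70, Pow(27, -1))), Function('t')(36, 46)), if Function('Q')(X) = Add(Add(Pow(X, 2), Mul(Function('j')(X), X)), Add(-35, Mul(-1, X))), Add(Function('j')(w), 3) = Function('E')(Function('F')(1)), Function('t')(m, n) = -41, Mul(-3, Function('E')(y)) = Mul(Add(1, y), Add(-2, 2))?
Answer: Rational(-42944, 729) ≈ -58.908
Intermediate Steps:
Function('E')(y) = 0 (Function('E')(y) = Mul(Rational(-1, 3), Mul(Add(1, y), Add(-2, 2))) = Mul(Rational(-1, 3), Mul(Add(1, y), 0)) = Mul(Rational(-1, 3), 0) = 0)
Function('j')(w) = -3 (Function('j')(w) = Add(-3, 0) = -3)
Function('Q')(X) = Add(-35, Pow(X, 2), Mul(-4, X)) (Function('Q')(X) = Add(Add(Pow(X, 2), Mul(-3, X)), Add(-35, Mul(-1, X))) = Add(-35, Pow(X, 2), Mul(-4, X)))
Add(Function('Q')(Mul(-70, Pow(27, -1))), Function('t')(36, 46)) = Add(Add(-35, Pow(Mul(-70, Pow(27, -1)), 2), Mul(-4, Mul(-70, Pow(27, -1)))), -41) = Add(Add(-35, Pow(Mul(-70, Rational(1, 27)), 2), Mul(-4, Mul(-70, Rational(1, 27)))), -41) = Add(Add(-35, Pow(Rational(-70, 27), 2), Mul(-4, Rational(-70, 27))), -41) = Add(Add(-35, Rational(4900, 729), Rational(280, 27)), -41) = Add(Rational(-13055, 729), -41) = Rational(-42944, 729)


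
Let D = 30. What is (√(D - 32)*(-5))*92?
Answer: -460*I*√2 ≈ -650.54*I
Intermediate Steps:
(√(D - 32)*(-5))*92 = (√(30 - 32)*(-5))*92 = (√(-2)*(-5))*92 = ((I*√2)*(-5))*92 = -5*I*√2*92 = -460*I*√2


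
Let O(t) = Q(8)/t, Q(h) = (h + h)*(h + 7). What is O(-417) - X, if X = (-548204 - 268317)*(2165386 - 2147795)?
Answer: 1996515506549/139 ≈ 1.4363e+10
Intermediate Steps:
X = -14363420911 (X = -816521*17591 = -14363420911)
Q(h) = 2*h*(7 + h) (Q(h) = (2*h)*(7 + h) = 2*h*(7 + h))
O(t) = 240/t (O(t) = (2*8*(7 + 8))/t = (2*8*15)/t = 240/t)
O(-417) - X = 240/(-417) - 1*(-14363420911) = 240*(-1/417) + 14363420911 = -80/139 + 14363420911 = 1996515506549/139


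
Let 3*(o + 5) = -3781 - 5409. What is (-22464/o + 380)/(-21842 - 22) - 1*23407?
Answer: -1177713095033/50314530 ≈ -23407.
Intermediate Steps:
o = -9205/3 (o = -5 + (-3781 - 5409)/3 = -5 + (⅓)*(-9190) = -5 - 9190/3 = -9205/3 ≈ -3068.3)
(-22464/o + 380)/(-21842 - 22) - 1*23407 = (-22464/(-9205/3) + 380)/(-21842 - 22) - 1*23407 = (-22464*(-3/9205) + 380)/(-21864) - 23407 = (67392/9205 + 380)*(-1/21864) - 23407 = (3565292/9205)*(-1/21864) - 23407 = -891323/50314530 - 23407 = -1177713095033/50314530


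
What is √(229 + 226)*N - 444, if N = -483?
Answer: -444 - 483*√455 ≈ -10747.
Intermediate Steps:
√(229 + 226)*N - 444 = √(229 + 226)*(-483) - 444 = √455*(-483) - 444 = -483*√455 - 444 = -444 - 483*√455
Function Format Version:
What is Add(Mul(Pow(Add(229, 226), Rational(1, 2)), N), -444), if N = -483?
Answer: Add(-444, Mul(-483, Pow(455, Rational(1, 2)))) ≈ -10747.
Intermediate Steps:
Add(Mul(Pow(Add(229, 226), Rational(1, 2)), N), -444) = Add(Mul(Pow(Add(229, 226), Rational(1, 2)), -483), -444) = Add(Mul(Pow(455, Rational(1, 2)), -483), -444) = Add(Mul(-483, Pow(455, Rational(1, 2))), -444) = Add(-444, Mul(-483, Pow(455, Rational(1, 2))))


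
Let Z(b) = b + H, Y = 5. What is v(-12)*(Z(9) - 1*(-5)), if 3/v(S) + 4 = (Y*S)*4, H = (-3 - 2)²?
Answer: -117/244 ≈ -0.47951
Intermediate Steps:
H = 25 (H = (-5)² = 25)
v(S) = 3/(-4 + 20*S) (v(S) = 3/(-4 + (5*S)*4) = 3/(-4 + 20*S))
Z(b) = 25 + b (Z(b) = b + 25 = 25 + b)
v(-12)*(Z(9) - 1*(-5)) = (3/(4*(-1 + 5*(-12))))*((25 + 9) - 1*(-5)) = (3/(4*(-1 - 60)))*(34 + 5) = ((¾)/(-61))*39 = ((¾)*(-1/61))*39 = -3/244*39 = -117/244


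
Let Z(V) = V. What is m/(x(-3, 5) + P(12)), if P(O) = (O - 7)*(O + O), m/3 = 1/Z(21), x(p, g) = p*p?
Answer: 1/903 ≈ 0.0011074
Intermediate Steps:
x(p, g) = p**2
m = 1/7 (m = 3/21 = 3*(1/21) = 1/7 ≈ 0.14286)
P(O) = 2*O*(-7 + O) (P(O) = (-7 + O)*(2*O) = 2*O*(-7 + O))
m/(x(-3, 5) + P(12)) = (1/7)/((-3)**2 + 2*12*(-7 + 12)) = (1/7)/(9 + 2*12*5) = (1/7)/(9 + 120) = (1/7)/129 = (1/129)*(1/7) = 1/903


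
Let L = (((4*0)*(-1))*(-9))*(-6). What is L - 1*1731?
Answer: -1731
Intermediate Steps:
L = 0 (L = ((0*(-1))*(-9))*(-6) = (0*(-9))*(-6) = 0*(-6) = 0)
L - 1*1731 = 0 - 1*1731 = 0 - 1731 = -1731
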